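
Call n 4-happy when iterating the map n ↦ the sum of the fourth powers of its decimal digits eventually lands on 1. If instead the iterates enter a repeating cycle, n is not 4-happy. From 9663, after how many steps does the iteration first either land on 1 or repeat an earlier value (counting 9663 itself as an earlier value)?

10

9663 → 9⁴ + 6⁴ + 6⁴ + 3⁴ = 6561 + 1296 + 1296 + 81 = 9234
9234 → 9⁴ + 2⁴ + 3⁴ + 4⁴ = 6561 + 16 + 81 + 256 = 6914
6914 → 6⁴ + 9⁴ + 1⁴ + 4⁴ = 1296 + 6561 + 1 + 256 = 8114
8114 → 8⁴ + 1⁴ + 1⁴ + 4⁴ = 4096 + 1 + 1 + 256 = 4354
4354 → 4⁴ + 3⁴ + 5⁴ + 4⁴ = 256 + 81 + 625 + 256 = 1218
1218 → 1⁴ + 2⁴ + 1⁴ + 8⁴ = 1 + 16 + 1 + 4096 = 4114
4114 → 4⁴ + 1⁴ + 1⁴ + 4⁴ = 256 + 1 + 1 + 256 = 514
514 → 5⁴ + 1⁴ + 4⁴ = 625 + 1 + 256 = 882
882 → 8⁴ + 8⁴ + 2⁴ = 4096 + 4096 + 16 = 8208
8208 → 8⁴ + 2⁴ + 0⁴ + 8⁴ = 4096 + 16 + 0 + 4096 = 8208  — 8208 repeats.
That took 10 steps.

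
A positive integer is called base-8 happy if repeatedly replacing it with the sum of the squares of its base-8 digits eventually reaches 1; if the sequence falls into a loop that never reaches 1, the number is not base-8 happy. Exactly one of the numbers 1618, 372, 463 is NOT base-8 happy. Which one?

463

1618: 1618 → 18 → 8 → 1  — reaches 1 (base-8 happy)
372: 372 → 77 → 27 → 18 → 8 → 1  — reaches 1 (base-8 happy)
463: 463 → 99 → 26 → 13 → 26  — repeats 26 (not base-8 happy)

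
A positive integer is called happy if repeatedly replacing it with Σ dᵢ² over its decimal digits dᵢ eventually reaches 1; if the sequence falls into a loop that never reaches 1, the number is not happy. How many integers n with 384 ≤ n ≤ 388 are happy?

1

384: 384 → 89 → 145 → 42 → 20 → 4 → 16 → 37 → 58 → 89  (repeats 89)
385: 385 → 98 → 145 → 42 → 20 → 4 → 16 → 37 → 58 → 89 → 145  (repeats 145)
386: 386 → 109 → 82 → 68 → 100 → 1  (reaches 1)
387: 387 → 122 → 9 → 81 → 65 → 61 → 37 → 58 → 89 → 145 → 42 → 20 → 4 → 16 → 37  (repeats 37)
388: 388 → 137 → 59 → 106 → 37 → 58 → 89 → 145 → 42 → 20 → 4 → 16 → 37  (repeats 37)
happy: 386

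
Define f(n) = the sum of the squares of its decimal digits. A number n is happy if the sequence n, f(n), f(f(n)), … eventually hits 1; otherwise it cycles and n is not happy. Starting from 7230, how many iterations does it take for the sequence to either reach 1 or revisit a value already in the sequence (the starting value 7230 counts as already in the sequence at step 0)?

7230 → 7² + 2² + 3² + 0² = 62
62 → 6² + 2² = 40
40 → 4² + 0² = 16
16 → 1² + 6² = 37
37 → 3² + 7² = 58
58 → 5² + 8² = 89
89 → 8² + 9² = 145
145 → 1² + 4² + 5² = 42
42 → 4² + 2² = 20
20 → 2² + 0² = 4
4 → 4² = 16  — 16 repeats.
That took 11 steps.

11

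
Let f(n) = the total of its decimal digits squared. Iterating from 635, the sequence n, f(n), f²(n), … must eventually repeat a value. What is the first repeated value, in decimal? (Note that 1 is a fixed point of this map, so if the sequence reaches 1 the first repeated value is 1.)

1

635 → 6² + 3² + 5² = 70
70 → 7² + 0² = 49
49 → 4² + 9² = 97
97 → 9² + 7² = 130
130 → 1² + 3² + 0² = 10
10 → 1² + 0² = 1  — reached the fixed point 1.
1 → 1, so 1 is the first repeated value.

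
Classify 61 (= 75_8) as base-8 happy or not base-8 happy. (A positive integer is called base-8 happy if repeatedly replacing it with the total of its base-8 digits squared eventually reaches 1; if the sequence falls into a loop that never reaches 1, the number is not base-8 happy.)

61 = (7,5)_8 → 7² + 5² = 49 + 25 = 74
74 = (1,1,2)_8 → 1² + 1² + 2² = 1 + 1 + 4 = 6
6 = (6)_8 → 6² = 36
36 = (4,4)_8 → 4² + 4² = 16 + 16 = 32
32 = (4,0)_8 → 4² + 0² = 16 + 0 = 16
16 = (2,0)_8 → 2² + 0² = 4 + 0 = 4
4 = (4)_8 → 4² = 16  — 16 already seen; the sequence cycles without reaching 1.

not base-8 happy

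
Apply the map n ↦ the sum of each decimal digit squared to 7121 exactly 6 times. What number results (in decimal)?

7121 → 7² + 1² + 2² + 1² = 49 + 1 + 4 + 1 = 55
55 → 5² + 5² = 25 + 25 = 50
50 → 5² + 0² = 25 + 0 = 25
25 → 2² + 5² = 4 + 25 = 29
29 → 2² + 9² = 4 + 81 = 85
85 → 8² + 5² = 64 + 25 = 89

89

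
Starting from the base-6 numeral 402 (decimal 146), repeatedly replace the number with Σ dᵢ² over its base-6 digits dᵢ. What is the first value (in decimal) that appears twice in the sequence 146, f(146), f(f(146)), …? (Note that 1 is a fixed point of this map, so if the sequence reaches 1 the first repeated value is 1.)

20

146 = (4,0,2)_6 → 20
20 = (3,2)_6 → 13
13 = (2,1)_6 → 5
5 = (5)_6 → 25
25 = (4,1)_6 → 17
17 = (2,5)_6 → 29
29 = (4,5)_6 → 41
41 = (1,0,5)_6 → 26
26 = (4,2)_6 → 20  — 20 already appeared earlier.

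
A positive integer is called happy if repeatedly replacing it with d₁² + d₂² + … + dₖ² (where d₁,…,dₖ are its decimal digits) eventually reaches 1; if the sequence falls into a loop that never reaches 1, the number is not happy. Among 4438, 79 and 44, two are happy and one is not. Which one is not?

4438

4438: 4438 → 105 → 26 → 40 → 16 → 37 → 58 → 89 → 145 → 42 → 20 → 4 → 16  — repeats 16 (not happy)
79: 79 → 130 → 10 → 1  — reaches 1 (happy)
44: 44 → 32 → 13 → 10 → 1  — reaches 1 (happy)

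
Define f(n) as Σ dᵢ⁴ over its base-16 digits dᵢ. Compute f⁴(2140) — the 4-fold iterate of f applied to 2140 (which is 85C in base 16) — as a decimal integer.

42114

2140 = (8,5,12)_16 → 8⁴ + 5⁴ + 12⁴ = 4096 + 625 + 20736 = 25457
25457 = (6,3,7,1)_16 → 6⁴ + 3⁴ + 7⁴ + 1⁴ = 1296 + 81 + 2401 + 1 = 3779
3779 = (14,12,3)_16 → 14⁴ + 12⁴ + 3⁴ = 38416 + 20736 + 81 = 59233
59233 = (14,7,6,1)_16 → 14⁴ + 7⁴ + 6⁴ + 1⁴ = 38416 + 2401 + 1296 + 1 = 42114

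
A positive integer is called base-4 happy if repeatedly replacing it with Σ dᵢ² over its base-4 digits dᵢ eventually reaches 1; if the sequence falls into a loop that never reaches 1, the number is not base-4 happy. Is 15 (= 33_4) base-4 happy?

base-4 happy

15 = (3,3)_4 → 18
18 = (1,0,2)_4 → 5
5 = (1,1)_4 → 2
2 = (2)_4 → 4
4 = (1,0)_4 → 1  — reached 1.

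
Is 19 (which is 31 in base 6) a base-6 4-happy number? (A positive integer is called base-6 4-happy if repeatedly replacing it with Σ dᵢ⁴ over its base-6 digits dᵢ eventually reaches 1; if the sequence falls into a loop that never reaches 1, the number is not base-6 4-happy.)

19 = (3,1)_6 → 3⁴ + 1⁴ = 81 + 1 = 82
82 = (2,1,4)_6 → 2⁴ + 1⁴ + 4⁴ = 16 + 1 + 256 = 273
273 = (1,1,3,3)_6 → 1⁴ + 1⁴ + 3⁴ + 3⁴ = 1 + 1 + 81 + 81 = 164
164 = (4,3,2)_6 → 4⁴ + 3⁴ + 2⁴ = 256 + 81 + 16 = 353
353 = (1,3,4,5)_6 → 1⁴ + 3⁴ + 4⁴ + 5⁴ = 1 + 81 + 256 + 625 = 963
963 = (4,2,4,3)_6 → 4⁴ + 2⁴ + 4⁴ + 3⁴ = 256 + 16 + 256 + 81 = 609
609 = (2,4,5,3)_6 → 2⁴ + 4⁴ + 5⁴ + 3⁴ = 16 + 256 + 625 + 81 = 978
978 = (4,3,1,0)_6 → 4⁴ + 3⁴ + 1⁴ + 0⁴ = 256 + 81 + 1 + 0 = 338
338 = (1,3,2,2)_6 → 1⁴ + 3⁴ + 2⁴ + 2⁴ = 1 + 81 + 16 + 16 = 114
114 = (3,1,0)_6 → 3⁴ + 1⁴ + 0⁴ = 81 + 1 + 0 = 82  — 82 already seen; the sequence cycles without reaching 1.

not base-6 4-happy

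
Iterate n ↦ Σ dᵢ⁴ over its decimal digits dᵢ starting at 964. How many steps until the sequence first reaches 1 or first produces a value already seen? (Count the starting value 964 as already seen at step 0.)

9

964 → 9⁴ + 6⁴ + 4⁴ = 8113
8113 → 8⁴ + 1⁴ + 1⁴ + 3⁴ = 4179
4179 → 4⁴ + 1⁴ + 7⁴ + 9⁴ = 9219
9219 → 9⁴ + 2⁴ + 1⁴ + 9⁴ = 13139
13139 → 1⁴ + 3⁴ + 1⁴ + 3⁴ + 9⁴ = 6725
6725 → 6⁴ + 7⁴ + 2⁴ + 5⁴ = 4338
4338 → 4⁴ + 3⁴ + 3⁴ + 8⁴ = 4514
4514 → 4⁴ + 5⁴ + 1⁴ + 4⁴ = 1138
1138 → 1⁴ + 1⁴ + 3⁴ + 8⁴ = 4179  — 4179 repeats.
That took 9 steps.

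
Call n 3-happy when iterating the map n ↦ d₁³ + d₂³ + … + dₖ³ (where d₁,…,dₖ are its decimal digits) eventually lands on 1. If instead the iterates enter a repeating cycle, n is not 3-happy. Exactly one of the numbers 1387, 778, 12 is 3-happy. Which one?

778

1387: 1387 → 883 → 1051 → 127 → 352 → 160 → 217 → 352  — repeats 352 (not 3-happy)
778: 778 → 1198 → 1243 → 100 → 1  — reaches 1 (3-happy)
12: 12 → 9 → 729 → 1080 → 513 → 153 → 153  — repeats 153 (not 3-happy)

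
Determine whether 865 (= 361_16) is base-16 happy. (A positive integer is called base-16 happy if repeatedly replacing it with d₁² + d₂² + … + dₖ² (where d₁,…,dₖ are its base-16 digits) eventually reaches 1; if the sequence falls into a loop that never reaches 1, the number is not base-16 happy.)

not base-16 happy

865 = (3,6,1)_16 → 3² + 6² + 1² = 9 + 36 + 1 = 46
46 = (2,14)_16 → 2² + 14² = 4 + 196 = 200
200 = (12,8)_16 → 12² + 8² = 144 + 64 = 208
208 = (13,0)_16 → 13² + 0² = 169 + 0 = 169
169 = (10,9)_16 → 10² + 9² = 100 + 81 = 181
181 = (11,5)_16 → 11² + 5² = 121 + 25 = 146
146 = (9,2)_16 → 9² + 2² = 81 + 4 = 85
85 = (5,5)_16 → 5² + 5² = 25 + 25 = 50
50 = (3,2)_16 → 3² + 2² = 9 + 4 = 13
13 = (13)_16 → 13² = 169  — 169 already seen; the sequence cycles without reaching 1.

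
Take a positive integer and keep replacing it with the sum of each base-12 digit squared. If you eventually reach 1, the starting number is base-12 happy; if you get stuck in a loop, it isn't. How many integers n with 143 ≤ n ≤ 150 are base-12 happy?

1

143: 143 → 242 → 69 → 106 → 164 → 66 → 61 → 26 → 8 → 64 → 41 → 34 → 104 → 128 → 164  (repeats 164)
144: 144 → 1  (reaches 1)
145: 145 → 2 → 4 → 16 → 17 → 26 → 8 → 64 → 41 → 34 → 104 → 128 → 164 → 66 → 61 → 26  (repeats 26)
146: 146 → 5 → 25 → 5  (repeats 5)
147: 147 → 10 → 100 → 80 → 100  (repeats 100)
148: 148 → 17 → 26 → 8 → 64 → 41 → 34 → 104 → 128 → 164 → 66 → 61 → 26  (repeats 26)
149: 149 → 26 → 8 → 64 → 41 → 34 → 104 → 128 → 164 → 66 → 61 → 26  (repeats 26)
150: 150 → 37 → 10 → 100 → 80 → 100  (repeats 100)
base-12 happy: 144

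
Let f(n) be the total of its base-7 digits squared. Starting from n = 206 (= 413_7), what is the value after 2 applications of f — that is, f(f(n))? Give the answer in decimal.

34

206 = (4,1,3)_7 → 26
26 = (3,5)_7 → 34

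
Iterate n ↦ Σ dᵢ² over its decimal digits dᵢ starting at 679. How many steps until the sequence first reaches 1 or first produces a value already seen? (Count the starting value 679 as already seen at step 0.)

679 → 6² + 7² + 9² = 166
166 → 1² + 6² + 6² = 73
73 → 7² + 3² = 58
58 → 5² + 8² = 89
89 → 8² + 9² = 145
145 → 1² + 4² + 5² = 42
42 → 4² + 2² = 20
20 → 2² + 0² = 4
4 → 4² = 16
16 → 1² + 6² = 37
37 → 3² + 7² = 58  — 58 repeats.
That took 11 steps.

11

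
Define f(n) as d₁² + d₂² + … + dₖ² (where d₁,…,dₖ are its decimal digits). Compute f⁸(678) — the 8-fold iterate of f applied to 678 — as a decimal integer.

37

678 → 6² + 7² + 8² = 149
149 → 1² + 4² + 9² = 98
98 → 9² + 8² = 145
145 → 1² + 4² + 5² = 42
42 → 4² + 2² = 20
20 → 2² + 0² = 4
4 → 4² = 16
16 → 1² + 6² = 37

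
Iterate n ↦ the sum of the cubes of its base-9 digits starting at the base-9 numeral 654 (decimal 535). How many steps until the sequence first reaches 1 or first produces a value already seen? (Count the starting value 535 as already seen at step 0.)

7

535 = (6,5,4)_9 → 6³ + 5³ + 4³ = 405
405 = (5,0,0)_9 → 5³ + 0³ + 0³ = 125
125 = (1,4,8)_9 → 1³ + 4³ + 8³ = 577
577 = (7,1,1)_9 → 7³ + 1³ + 1³ = 345
345 = (4,2,3)_9 → 4³ + 2³ + 3³ = 99
99 = (1,2,0)_9 → 1³ + 2³ + 0³ = 9
9 = (1,0)_9 → 1³ + 0³ = 1  — reached 1.
That took 7 steps.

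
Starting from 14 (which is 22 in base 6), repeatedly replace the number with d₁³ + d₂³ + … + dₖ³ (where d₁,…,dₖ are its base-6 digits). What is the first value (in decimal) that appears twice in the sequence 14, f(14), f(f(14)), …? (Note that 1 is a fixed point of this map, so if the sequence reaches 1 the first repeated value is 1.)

9

14 = (2,2)_6 → 2³ + 2³ = 8 + 8 = 16
16 = (2,4)_6 → 2³ + 4³ = 8 + 64 = 72
72 = (2,0,0)_6 → 2³ + 0³ + 0³ = 8 + 0 + 0 = 8
8 = (1,2)_6 → 1³ + 2³ = 1 + 8 = 9
9 = (1,3)_6 → 1³ + 3³ = 1 + 27 = 28
28 = (4,4)_6 → 4³ + 4³ = 64 + 64 = 128
128 = (3,3,2)_6 → 3³ + 3³ + 2³ = 27 + 27 + 8 = 62
62 = (1,4,2)_6 → 1³ + 4³ + 2³ = 1 + 64 + 8 = 73
73 = (2,0,1)_6 → 2³ + 0³ + 1³ = 8 + 0 + 1 = 9  — 9 already appeared earlier.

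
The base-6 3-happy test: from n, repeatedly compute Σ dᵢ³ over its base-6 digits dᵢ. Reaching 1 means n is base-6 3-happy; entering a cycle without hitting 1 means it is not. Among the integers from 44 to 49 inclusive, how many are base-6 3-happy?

2

44: 44 → 10 → 65 → 190 → 190  (repeats 190)
45: 45 → 29 → 189 → 153 → 92 → 43 → 3 → 27 → 91 → 36 → 1  (reaches 1)
46: 46 → 66 → 126 → 54 → 28 → 128 → 62 → 73 → 9 → 28  (repeats 28)
47: 47 → 127 → 55 → 29 → 189 → 153 → 92 → 43 → 3 → 27 → 91 → 36 → 1  (reaches 1)
48: 48 → 9 → 28 → 128 → 62 → 73 → 9  (repeats 9)
49: 49 → 10 → 65 → 190 → 190  (repeats 190)
base-6 3-happy: 45, 47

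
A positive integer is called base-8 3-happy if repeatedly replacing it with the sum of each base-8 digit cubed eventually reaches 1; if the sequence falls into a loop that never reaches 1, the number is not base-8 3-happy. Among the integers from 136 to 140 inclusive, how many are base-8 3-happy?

136: 136 → 9 → 2 → 8 → 1  (reaches 1)
137: 137 → 10 → 9 → 2 → 8 → 1  (reaches 1)
138: 138 → 17 → 9 → 2 → 8 → 1  (reaches 1)
139: 139 → 36 → 128 → 8 → 1  (reaches 1)
140: 140 → 73 → 3 → 27 → 54 → 432 → 432  (repeats 432)
base-8 3-happy: 136, 137, 138, 139

4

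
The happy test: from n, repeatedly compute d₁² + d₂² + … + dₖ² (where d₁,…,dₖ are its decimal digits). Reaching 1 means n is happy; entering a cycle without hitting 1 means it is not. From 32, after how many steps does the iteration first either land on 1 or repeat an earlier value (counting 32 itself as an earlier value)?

3

32 → 3² + 2² = 13
13 → 1² + 3² = 10
10 → 1² + 0² = 1  — reached 1.
That took 3 steps.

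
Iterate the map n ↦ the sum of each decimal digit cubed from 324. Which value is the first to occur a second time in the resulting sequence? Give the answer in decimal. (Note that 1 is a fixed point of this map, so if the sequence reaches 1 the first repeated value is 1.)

324 → 3³ + 2³ + 4³ = 27 + 8 + 64 = 99
99 → 9³ + 9³ = 729 + 729 = 1458
1458 → 1³ + 4³ + 5³ + 8³ = 1 + 64 + 125 + 512 = 702
702 → 7³ + 0³ + 2³ = 343 + 0 + 8 = 351
351 → 3³ + 5³ + 1³ = 27 + 125 + 1 = 153
153 → 1³ + 5³ + 3³ = 1 + 125 + 27 = 153  — 153 already appeared earlier.

153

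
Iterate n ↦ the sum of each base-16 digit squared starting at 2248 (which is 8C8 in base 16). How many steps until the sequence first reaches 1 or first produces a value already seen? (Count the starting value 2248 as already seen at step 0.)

2248 = (8,12,8)_16 → 8² + 12² + 8² = 64 + 144 + 64 = 272
272 = (1,1,0)_16 → 1² + 1² + 0² = 1 + 1 + 0 = 2
2 = (2)_16 → 2² = 4
4 = (4)_16 → 4² = 16
16 = (1,0)_16 → 1² + 0² = 1 + 0 = 1  — reached 1.
That took 5 steps.

5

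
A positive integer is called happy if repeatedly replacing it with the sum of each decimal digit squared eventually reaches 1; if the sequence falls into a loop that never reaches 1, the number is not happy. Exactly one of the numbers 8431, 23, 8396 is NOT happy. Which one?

8431

8431: 8431 → 90 → 81 → 65 → 61 → 37 → 58 → 89 → 145 → 42 → 20 → 4 → 16 → 37  — repeats 37 (not happy)
23: 23 → 13 → 10 → 1  — reaches 1 (happy)
8396: 8396 → 190 → 82 → 68 → 100 → 1  — reaches 1 (happy)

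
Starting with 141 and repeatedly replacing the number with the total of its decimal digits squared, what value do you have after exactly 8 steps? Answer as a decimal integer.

141 → 18
18 → 65
65 → 61
61 → 37
37 → 58
58 → 89
89 → 145
145 → 42

42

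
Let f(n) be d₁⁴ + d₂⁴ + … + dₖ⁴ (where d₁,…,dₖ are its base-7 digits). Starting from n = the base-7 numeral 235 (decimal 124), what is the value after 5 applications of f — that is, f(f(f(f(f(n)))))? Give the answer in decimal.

124 = (2,3,5)_7 → 2⁴ + 3⁴ + 5⁴ = 722
722 = (2,0,5,1)_7 → 2⁴ + 0⁴ + 5⁴ + 1⁴ = 642
642 = (1,6,0,5)_7 → 1⁴ + 6⁴ + 0⁴ + 5⁴ = 1922
1922 = (5,4,1,4)_7 → 5⁴ + 4⁴ + 1⁴ + 4⁴ = 1138
1138 = (3,2,1,4)_7 → 3⁴ + 2⁴ + 1⁴ + 4⁴ = 354

354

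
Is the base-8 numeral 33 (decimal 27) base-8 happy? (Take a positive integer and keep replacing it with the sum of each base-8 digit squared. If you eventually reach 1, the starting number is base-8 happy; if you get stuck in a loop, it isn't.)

27 = (3,3)_8 → 3² + 3² = 18
18 = (2,2)_8 → 2² + 2² = 8
8 = (1,0)_8 → 1² + 0² = 1  — reached 1.

base-8 happy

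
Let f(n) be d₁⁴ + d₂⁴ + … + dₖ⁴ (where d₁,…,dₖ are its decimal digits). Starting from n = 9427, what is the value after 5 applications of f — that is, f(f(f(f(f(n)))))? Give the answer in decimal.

9427 → 9⁴ + 4⁴ + 2⁴ + 7⁴ = 9234
9234 → 9⁴ + 2⁴ + 3⁴ + 4⁴ = 6914
6914 → 6⁴ + 9⁴ + 1⁴ + 4⁴ = 8114
8114 → 8⁴ + 1⁴ + 1⁴ + 4⁴ = 4354
4354 → 4⁴ + 3⁴ + 5⁴ + 4⁴ = 1218

1218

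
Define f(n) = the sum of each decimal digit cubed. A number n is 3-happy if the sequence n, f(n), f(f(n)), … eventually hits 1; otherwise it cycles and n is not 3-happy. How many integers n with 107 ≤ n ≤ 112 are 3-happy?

1

107: 107 → 344 → 155 → 251 → 134 → 92 → 737 → 713 → 371 → 371  (repeats 371)
108: 108 → 513 → 153 → 153  (repeats 153)
109: 109 → 730 → 370 → 370  (repeats 370)
110: 110 → 2 → 8 → 512 → 134 → 92 → 737 → 713 → 371 → 371  (repeats 371)
111: 111 → 3 → 27 → 351 → 153 → 153  (repeats 153)
112: 112 → 10 → 1  (reaches 1)
3-happy: 112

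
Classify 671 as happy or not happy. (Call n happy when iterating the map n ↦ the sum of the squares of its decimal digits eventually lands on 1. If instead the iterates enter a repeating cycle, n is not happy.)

happy

671 → 6² + 7² + 1² = 36 + 49 + 1 = 86
86 → 8² + 6² = 64 + 36 = 100
100 → 1² + 0² + 0² = 1 + 0 + 0 = 1  — reached 1.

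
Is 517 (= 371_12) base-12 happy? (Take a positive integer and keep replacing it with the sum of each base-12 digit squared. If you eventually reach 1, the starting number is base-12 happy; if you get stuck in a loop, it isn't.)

not base-12 happy

517 = (3,7,1)_12 → 3² + 7² + 1² = 59
59 = (4,11)_12 → 4² + 11² = 137
137 = (11,5)_12 → 11² + 5² = 146
146 = (1,0,2)_12 → 1² + 0² + 2² = 5
5 = (5)_12 → 5² = 25
25 = (2,1)_12 → 2² + 1² = 5  — 5 already seen; the sequence cycles without reaching 1.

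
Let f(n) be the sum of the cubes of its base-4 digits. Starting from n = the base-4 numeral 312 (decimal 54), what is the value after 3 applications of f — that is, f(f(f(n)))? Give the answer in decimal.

54 = (3,1,2)_4 → 3³ + 1³ + 2³ = 36
36 = (2,1,0)_4 → 2³ + 1³ + 0³ = 9
9 = (2,1)_4 → 2³ + 1³ = 9

9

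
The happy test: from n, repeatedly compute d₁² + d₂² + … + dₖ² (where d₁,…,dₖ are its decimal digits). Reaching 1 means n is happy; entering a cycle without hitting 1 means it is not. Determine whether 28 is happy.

happy

28 → 2² + 8² = 4 + 64 = 68
68 → 6² + 8² = 36 + 64 = 100
100 → 1² + 0² + 0² = 1 + 0 + 0 = 1  — reached 1.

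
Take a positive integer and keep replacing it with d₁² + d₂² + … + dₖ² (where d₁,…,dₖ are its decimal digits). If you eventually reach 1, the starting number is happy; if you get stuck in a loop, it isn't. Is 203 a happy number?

happy

203 → 2² + 0² + 3² = 4 + 0 + 9 = 13
13 → 1² + 3² = 1 + 9 = 10
10 → 1² + 0² = 1 + 0 = 1  — reached 1.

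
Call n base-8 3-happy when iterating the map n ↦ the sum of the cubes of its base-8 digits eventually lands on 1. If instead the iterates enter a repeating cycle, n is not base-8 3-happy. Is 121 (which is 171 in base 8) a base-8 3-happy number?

121 = (1,7,1)_8 → 345
345 = (5,3,1)_8 → 153
153 = (2,3,1)_8 → 36
36 = (4,4)_8 → 128
128 = (2,0,0)_8 → 8
8 = (1,0)_8 → 1  — reached 1.

base-8 3-happy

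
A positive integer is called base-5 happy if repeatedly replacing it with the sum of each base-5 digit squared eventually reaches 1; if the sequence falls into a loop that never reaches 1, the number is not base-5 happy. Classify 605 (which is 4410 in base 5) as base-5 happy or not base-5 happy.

base-5 happy

605 = (4,4,1,0)_5 → 4² + 4² + 1² + 0² = 33
33 = (1,1,3)_5 → 1² + 1² + 3² = 11
11 = (2,1)_5 → 2² + 1² = 5
5 = (1,0)_5 → 1² + 0² = 1  — reached 1.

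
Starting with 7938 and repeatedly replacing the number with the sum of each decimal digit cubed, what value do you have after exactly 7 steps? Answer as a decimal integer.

7938 → 7³ + 9³ + 3³ + 8³ = 343 + 729 + 27 + 512 = 1611
1611 → 1³ + 6³ + 1³ + 1³ = 1 + 216 + 1 + 1 = 219
219 → 2³ + 1³ + 9³ = 8 + 1 + 729 = 738
738 → 7³ + 3³ + 8³ = 343 + 27 + 512 = 882
882 → 8³ + 8³ + 2³ = 512 + 512 + 8 = 1032
1032 → 1³ + 0³ + 3³ + 2³ = 1 + 0 + 27 + 8 = 36
36 → 3³ + 6³ = 27 + 216 = 243

243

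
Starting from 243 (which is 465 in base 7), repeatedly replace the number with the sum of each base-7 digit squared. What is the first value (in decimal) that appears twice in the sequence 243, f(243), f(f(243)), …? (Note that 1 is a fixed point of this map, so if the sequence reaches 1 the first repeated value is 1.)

243 = (4,6,5)_7 → 4² + 6² + 5² = 77
77 = (1,4,0)_7 → 1² + 4² + 0² = 17
17 = (2,3)_7 → 2² + 3² = 13
13 = (1,6)_7 → 1² + 6² = 37
37 = (5,2)_7 → 5² + 2² = 29
29 = (4,1)_7 → 4² + 1² = 17  — 17 already appeared earlier.

17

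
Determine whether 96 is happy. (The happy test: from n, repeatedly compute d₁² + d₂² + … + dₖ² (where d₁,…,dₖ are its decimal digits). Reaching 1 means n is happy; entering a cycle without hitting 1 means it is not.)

96 → 9² + 6² = 117
117 → 1² + 1² + 7² = 51
51 → 5² + 1² = 26
26 → 2² + 6² = 40
40 → 4² + 0² = 16
16 → 1² + 6² = 37
37 → 3² + 7² = 58
58 → 5² + 8² = 89
89 → 8² + 9² = 145
145 → 1² + 4² + 5² = 42
42 → 4² + 2² = 20
20 → 2² + 0² = 4
4 → 4² = 16  — 16 already seen; the sequence cycles without reaching 1.

not happy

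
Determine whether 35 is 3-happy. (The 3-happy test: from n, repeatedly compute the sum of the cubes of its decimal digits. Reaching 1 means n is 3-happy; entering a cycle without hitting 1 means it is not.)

not 3-happy

35 → 3³ + 5³ = 27 + 125 = 152
152 → 1³ + 5³ + 2³ = 1 + 125 + 8 = 134
134 → 1³ + 3³ + 4³ = 1 + 27 + 64 = 92
92 → 9³ + 2³ = 729 + 8 = 737
737 → 7³ + 3³ + 7³ = 343 + 27 + 343 = 713
713 → 7³ + 1³ + 3³ = 343 + 1 + 27 = 371
371 → 3³ + 7³ + 1³ = 27 + 343 + 1 = 371  — 371 already seen; the sequence cycles without reaching 1.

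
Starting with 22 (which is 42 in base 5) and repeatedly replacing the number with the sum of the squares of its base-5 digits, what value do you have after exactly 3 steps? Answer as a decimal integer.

22 = (4,2)_5 → 20
20 = (4,0)_5 → 16
16 = (3,1)_5 → 10

10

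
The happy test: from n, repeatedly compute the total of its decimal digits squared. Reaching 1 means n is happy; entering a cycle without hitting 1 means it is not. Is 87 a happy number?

not happy

87 → 8² + 7² = 113
113 → 1² + 1² + 3² = 11
11 → 1² + 1² = 2
2 → 2² = 4
4 → 4² = 16
16 → 1² + 6² = 37
37 → 3² + 7² = 58
58 → 5² + 8² = 89
89 → 8² + 9² = 145
145 → 1² + 4² + 5² = 42
42 → 4² + 2² = 20
20 → 2² + 0² = 4  — 4 already seen; the sequence cycles without reaching 1.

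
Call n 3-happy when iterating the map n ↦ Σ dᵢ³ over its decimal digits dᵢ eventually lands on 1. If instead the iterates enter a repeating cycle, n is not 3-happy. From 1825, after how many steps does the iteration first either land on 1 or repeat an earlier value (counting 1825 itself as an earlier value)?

1825 → 1³ + 8³ + 2³ + 5³ = 1 + 512 + 8 + 125 = 646
646 → 6³ + 4³ + 6³ = 216 + 64 + 216 = 496
496 → 4³ + 9³ + 6³ = 64 + 729 + 216 = 1009
1009 → 1³ + 0³ + 0³ + 9³ = 1 + 0 + 0 + 729 = 730
730 → 7³ + 3³ + 0³ = 343 + 27 + 0 = 370
370 → 3³ + 7³ + 0³ = 27 + 343 + 0 = 370  — 370 repeats.
That took 6 steps.

6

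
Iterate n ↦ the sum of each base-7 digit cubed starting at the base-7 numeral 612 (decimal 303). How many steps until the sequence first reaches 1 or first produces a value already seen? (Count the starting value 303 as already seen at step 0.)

303 = (6,1,2)_7 → 225
225 = (4,4,1)_7 → 129
129 = (2,4,3)_7 → 99
99 = (2,0,1)_7 → 9
9 = (1,2)_7 → 9  — 9 repeats.
That took 5 steps.

5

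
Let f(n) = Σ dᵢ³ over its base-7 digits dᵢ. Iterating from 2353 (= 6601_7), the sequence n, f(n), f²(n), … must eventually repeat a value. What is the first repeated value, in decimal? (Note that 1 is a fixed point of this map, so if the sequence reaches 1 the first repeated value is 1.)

1

2353 = (6,6,0,1)_7 → 433
433 = (1,1,5,6)_7 → 343
343 = (1,0,0,0)_7 → 1  — reached the fixed point 1.
1 → 1, so 1 is the first repeated value.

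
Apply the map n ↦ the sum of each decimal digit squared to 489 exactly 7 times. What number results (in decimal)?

489 → 4² + 8² + 9² = 16 + 64 + 81 = 161
161 → 1² + 6² + 1² = 1 + 36 + 1 = 38
38 → 3² + 8² = 9 + 64 = 73
73 → 7² + 3² = 49 + 9 = 58
58 → 5² + 8² = 25 + 64 = 89
89 → 8² + 9² = 64 + 81 = 145
145 → 1² + 4² + 5² = 1 + 16 + 25 = 42

42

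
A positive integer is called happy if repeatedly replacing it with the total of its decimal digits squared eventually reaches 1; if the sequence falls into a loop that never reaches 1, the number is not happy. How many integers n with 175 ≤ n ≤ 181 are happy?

1

175: 175 → 75 → 74 → 65 → 61 → 37 → 58 → 89 → 145 → 42 → 20 → 4 → 16 → 37  (repeats 37)
176: 176 → 86 → 100 → 1  (reaches 1)
177: 177 → 99 → 162 → 41 → 17 → 50 → 25 → 29 → 85 → 89 → 145 → 42 → 20 → 4 → 16 → 37 → 58 → 89  (repeats 89)
178: 178 → 114 → 18 → 65 → 61 → 37 → 58 → 89 → 145 → 42 → 20 → 4 → 16 → 37  (repeats 37)
179: 179 → 131 → 11 → 2 → 4 → 16 → 37 → 58 → 89 → 145 → 42 → 20 → 4  (repeats 4)
180: 180 → 65 → 61 → 37 → 58 → 89 → 145 → 42 → 20 → 4 → 16 → 37  (repeats 37)
181: 181 → 66 → 72 → 53 → 34 → 25 → 29 → 85 → 89 → 145 → 42 → 20 → 4 → 16 → 37 → 58 → 89  (repeats 89)
happy: 176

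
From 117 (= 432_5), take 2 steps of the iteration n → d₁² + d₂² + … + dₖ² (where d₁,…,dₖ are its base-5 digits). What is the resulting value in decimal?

17

117 = (4,3,2)_5 → 4² + 3² + 2² = 29
29 = (1,0,4)_5 → 1² + 0² + 4² = 17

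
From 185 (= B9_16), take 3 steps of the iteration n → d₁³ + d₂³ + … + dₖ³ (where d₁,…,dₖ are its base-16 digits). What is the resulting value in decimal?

185 = (11,9)_16 → 2060
2060 = (8,0,12)_16 → 2240
2240 = (8,12,0)_16 → 2240

2240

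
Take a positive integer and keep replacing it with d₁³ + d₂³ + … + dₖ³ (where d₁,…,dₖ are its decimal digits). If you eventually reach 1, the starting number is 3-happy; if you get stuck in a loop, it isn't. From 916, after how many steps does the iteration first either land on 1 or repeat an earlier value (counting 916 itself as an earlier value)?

5

916 → 9³ + 1³ + 6³ = 946
946 → 9³ + 4³ + 6³ = 1009
1009 → 1³ + 0³ + 0³ + 9³ = 730
730 → 7³ + 3³ + 0³ = 370
370 → 3³ + 7³ + 0³ = 370  — 370 repeats.
That took 5 steps.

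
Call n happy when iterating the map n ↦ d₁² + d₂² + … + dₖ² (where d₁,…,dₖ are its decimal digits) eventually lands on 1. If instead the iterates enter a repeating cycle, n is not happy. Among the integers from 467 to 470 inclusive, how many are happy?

467: 467 → 101 → 2 → 4 → 16 → 37 → 58 → 89 → 145 → 42 → 20 → 4  — not happy
468: 468 → 116 → 38 → 73 → 58 → 89 → 145 → 42 → 20 → 4 → 16 → 37 → 58  — not happy
469: 469 → 133 → 19 → 82 → 68 → 100 → 1  — happy
470: 470 → 65 → 61 → 37 → 58 → 89 → 145 → 42 → 20 → 4 → 16 → 37  — not happy
happy: 469

1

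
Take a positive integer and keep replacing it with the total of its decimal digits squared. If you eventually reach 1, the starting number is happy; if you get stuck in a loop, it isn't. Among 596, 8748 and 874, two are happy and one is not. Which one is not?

596: 596 → 142 → 21 → 5 → 25 → 29 → 85 → 89 → 145 → 42 → 20 → 4 → 16 → 37 → 58 → 89  — repeats 89 (not happy)
8748: 8748 → 193 → 91 → 82 → 68 → 100 → 1  — reaches 1 (happy)
874: 874 → 129 → 86 → 100 → 1  — reaches 1 (happy)

596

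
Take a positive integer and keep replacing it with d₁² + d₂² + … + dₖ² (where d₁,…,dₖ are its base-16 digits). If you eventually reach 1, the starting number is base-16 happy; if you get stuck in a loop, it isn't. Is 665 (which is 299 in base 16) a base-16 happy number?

base-16 happy

665 = (2,9,9)_16 → 2² + 9² + 9² = 4 + 81 + 81 = 166
166 = (10,6)_16 → 10² + 6² = 100 + 36 = 136
136 = (8,8)_16 → 8² + 8² = 64 + 64 = 128
128 = (8,0)_16 → 8² + 0² = 64 + 0 = 64
64 = (4,0)_16 → 4² + 0² = 16 + 0 = 16
16 = (1,0)_16 → 1² + 0² = 1 + 0 = 1  — reached 1.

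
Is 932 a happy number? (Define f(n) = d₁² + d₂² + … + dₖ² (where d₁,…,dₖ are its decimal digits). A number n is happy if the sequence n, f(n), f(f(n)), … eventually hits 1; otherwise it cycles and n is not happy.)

happy

932 → 9² + 3² + 2² = 94
94 → 9² + 4² = 97
97 → 9² + 7² = 130
130 → 1² + 3² + 0² = 10
10 → 1² + 0² = 1  — reached 1.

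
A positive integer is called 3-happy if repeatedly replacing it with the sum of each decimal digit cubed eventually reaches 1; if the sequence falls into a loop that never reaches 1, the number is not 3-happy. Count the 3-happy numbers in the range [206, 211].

206: 206 → 224 → 80 → 512 → 134 → 92 → 737 → 713 → 371 → 371  (repeats 371)
207: 207 → 351 → 153 → 153  (repeats 153)
208: 208 → 520 → 133 → 55 → 250 → 133  (repeats 133)
209: 209 → 737 → 713 → 371 → 371  (repeats 371)
210: 210 → 9 → 729 → 1080 → 513 → 153 → 153  (repeats 153)
211: 211 → 10 → 1  (reaches 1)
3-happy: 211

1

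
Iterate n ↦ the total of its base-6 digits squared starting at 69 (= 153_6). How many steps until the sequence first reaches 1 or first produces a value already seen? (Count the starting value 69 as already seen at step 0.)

69 = (1,5,3)_6 → 1² + 5² + 3² = 1 + 25 + 9 = 35
35 = (5,5)_6 → 5² + 5² = 25 + 25 = 50
50 = (1,2,2)_6 → 1² + 2² + 2² = 1 + 4 + 4 = 9
9 = (1,3)_6 → 1² + 3² = 1 + 9 = 10
10 = (1,4)_6 → 1² + 4² = 1 + 16 = 17
17 = (2,5)_6 → 2² + 5² = 4 + 25 = 29
29 = (4,5)_6 → 4² + 5² = 16 + 25 = 41
41 = (1,0,5)_6 → 1² + 0² + 5² = 1 + 0 + 25 = 26
26 = (4,2)_6 → 4² + 2² = 16 + 4 = 20
20 = (3,2)_6 → 3² + 2² = 9 + 4 = 13
13 = (2,1)_6 → 2² + 1² = 4 + 1 = 5
5 = (5)_6 → 5² = 25
25 = (4,1)_6 → 4² + 1² = 16 + 1 = 17  — 17 repeats.
That took 13 steps.

13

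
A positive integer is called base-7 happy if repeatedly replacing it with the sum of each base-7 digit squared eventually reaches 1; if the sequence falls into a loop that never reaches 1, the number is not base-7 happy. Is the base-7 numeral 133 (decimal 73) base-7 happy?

not base-7 happy

73 = (1,3,3)_7 → 1² + 3² + 3² = 19
19 = (2,5)_7 → 2² + 5² = 29
29 = (4,1)_7 → 4² + 1² = 17
17 = (2,3)_7 → 2² + 3² = 13
13 = (1,6)_7 → 1² + 6² = 37
37 = (5,2)_7 → 5² + 2² = 29  — 29 already seen; the sequence cycles without reaching 1.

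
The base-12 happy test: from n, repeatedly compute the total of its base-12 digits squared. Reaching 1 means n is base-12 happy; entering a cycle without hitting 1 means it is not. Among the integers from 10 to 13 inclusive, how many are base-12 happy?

1

10: 10 → 100 → 80 → 100  — not base-12 happy
11: 11 → 121 → 101 → 89 → 74 → 40 → 25 → 5 → 25  — not base-12 happy
12: 12 → 1  — base-12 happy
13: 13 → 2 → 4 → 16 → 17 → 26 → 8 → 64 → 41 → 34 → 104 → 128 → 164 → 66 → 61 → 26  — not base-12 happy
base-12 happy: 12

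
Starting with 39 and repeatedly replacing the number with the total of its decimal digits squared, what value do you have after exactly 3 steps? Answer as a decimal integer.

65

39 → 3² + 9² = 9 + 81 = 90
90 → 9² + 0² = 81 + 0 = 81
81 → 8² + 1² = 64 + 1 = 65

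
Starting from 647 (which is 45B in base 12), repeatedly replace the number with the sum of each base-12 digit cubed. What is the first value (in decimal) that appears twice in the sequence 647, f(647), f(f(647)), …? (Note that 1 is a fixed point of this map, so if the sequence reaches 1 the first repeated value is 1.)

1

647 = (4,5,11)_12 → 1520
1520 = (10,6,8)_12 → 1728
1728 = (1,0,0,0)_12 → 1  — reached the fixed point 1.
1 → 1, so 1 is the first repeated value.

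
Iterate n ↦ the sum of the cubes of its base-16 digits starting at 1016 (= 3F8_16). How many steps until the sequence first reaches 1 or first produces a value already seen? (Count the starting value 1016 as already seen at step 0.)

6

1016 = (3,15,8)_16 → 3³ + 15³ + 8³ = 3914
3914 = (15,4,10)_16 → 15³ + 4³ + 10³ = 4439
4439 = (1,1,5,7)_16 → 1³ + 1³ + 5³ + 7³ = 470
470 = (1,13,6)_16 → 1³ + 13³ + 6³ = 2414
2414 = (9,6,14)_16 → 9³ + 6³ + 14³ = 3689
3689 = (14,6,9)_16 → 14³ + 6³ + 9³ = 3689  — 3689 repeats.
That took 6 steps.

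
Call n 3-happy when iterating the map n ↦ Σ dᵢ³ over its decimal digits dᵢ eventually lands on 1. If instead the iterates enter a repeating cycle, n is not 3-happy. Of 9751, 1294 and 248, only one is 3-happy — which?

9751: 9751 → 1198 → 1243 → 100 → 1  — reaches 1 (3-happy)
1294: 1294 → 802 → 520 → 133 → 55 → 250 → 133  — repeats 133 (not 3-happy)
248: 248 → 584 → 701 → 344 → 155 → 251 → 134 → 92 → 737 → 713 → 371 → 371  — repeats 371 (not 3-happy)

9751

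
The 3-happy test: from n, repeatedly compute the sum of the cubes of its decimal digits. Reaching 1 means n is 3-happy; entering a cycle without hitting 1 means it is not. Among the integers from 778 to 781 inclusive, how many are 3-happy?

778: 778 → 1198 → 1243 → 100 → 1  (reaches 1)
779: 779 → 1415 → 191 → 731 → 371 → 371  (repeats 371)
780: 780 → 855 → 762 → 567 → 684 → 792 → 1080 → 513 → 153 → 153  (repeats 153)
781: 781 → 856 → 853 → 664 → 496 → 1009 → 730 → 370 → 370  (repeats 370)
3-happy: 778

1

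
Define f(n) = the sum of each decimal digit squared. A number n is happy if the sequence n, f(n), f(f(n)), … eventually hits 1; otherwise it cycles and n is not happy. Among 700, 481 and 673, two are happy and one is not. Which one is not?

700: 700 → 49 → 97 → 130 → 10 → 1  — reaches 1 (happy)
481: 481 → 81 → 65 → 61 → 37 → 58 → 89 → 145 → 42 → 20 → 4 → 16 → 37  — repeats 37 (not happy)
673: 673 → 94 → 97 → 130 → 10 → 1  — reaches 1 (happy)

481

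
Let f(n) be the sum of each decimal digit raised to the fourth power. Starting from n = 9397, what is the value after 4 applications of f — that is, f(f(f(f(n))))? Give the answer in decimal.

9397 → 15604
15604 → 2178
2178 → 6514
6514 → 2178

2178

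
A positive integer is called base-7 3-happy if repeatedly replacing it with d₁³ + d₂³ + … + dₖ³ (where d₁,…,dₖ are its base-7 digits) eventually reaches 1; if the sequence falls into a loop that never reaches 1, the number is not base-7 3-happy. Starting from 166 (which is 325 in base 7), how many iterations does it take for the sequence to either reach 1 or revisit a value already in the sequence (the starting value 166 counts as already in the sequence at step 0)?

166 = (3,2,5)_7 → 3³ + 2³ + 5³ = 160
160 = (3,1,6)_7 → 3³ + 1³ + 6³ = 244
244 = (4,6,6)_7 → 4³ + 6³ + 6³ = 496
496 = (1,3,0,6)_7 → 1³ + 3³ + 0³ + 6³ = 244  — 244 repeats.
That took 4 steps.

4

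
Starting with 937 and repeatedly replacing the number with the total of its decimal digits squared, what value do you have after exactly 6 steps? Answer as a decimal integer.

1

937 → 9² + 3² + 7² = 139
139 → 1² + 3² + 9² = 91
91 → 9² + 1² = 82
82 → 8² + 2² = 68
68 → 6² + 8² = 100
100 → 1² + 0² + 0² = 1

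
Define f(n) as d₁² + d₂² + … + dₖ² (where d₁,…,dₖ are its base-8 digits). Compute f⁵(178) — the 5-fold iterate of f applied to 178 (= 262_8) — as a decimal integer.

26

178 = (2,6,2)_8 → 2² + 6² + 2² = 44
44 = (5,4)_8 → 5² + 4² = 41
41 = (5,1)_8 → 5² + 1² = 26
26 = (3,2)_8 → 3² + 2² = 13
13 = (1,5)_8 → 1² + 5² = 26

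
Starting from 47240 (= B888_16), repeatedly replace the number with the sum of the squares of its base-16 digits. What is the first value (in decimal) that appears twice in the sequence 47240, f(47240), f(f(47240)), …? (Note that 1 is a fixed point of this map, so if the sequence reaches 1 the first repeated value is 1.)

146

47240 = (11,8,8,8)_16 → 313
313 = (1,3,9)_16 → 91
91 = (5,11)_16 → 146
146 = (9,2)_16 → 85
85 = (5,5)_16 → 50
50 = (3,2)_16 → 13
13 = (13)_16 → 169
169 = (10,9)_16 → 181
181 = (11,5)_16 → 146  — 146 already appeared earlier.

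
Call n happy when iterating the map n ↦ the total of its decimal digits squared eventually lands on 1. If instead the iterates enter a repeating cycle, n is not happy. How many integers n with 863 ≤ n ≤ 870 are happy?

863: 863 → 109 → 82 → 68 → 100 → 1  — happy
864: 864 → 116 → 38 → 73 → 58 → 89 → 145 → 42 → 20 → 4 → 16 → 37 → 58  — not happy
865: 865 → 125 → 30 → 9 → 81 → 65 → 61 → 37 → 58 → 89 → 145 → 42 → 20 → 4 → 16 → 37  — not happy
866: 866 → 136 → 46 → 52 → 29 → 85 → 89 → 145 → 42 → 20 → 4 → 16 → 37 → 58 → 89  — not happy
867: 867 → 149 → 98 → 145 → 42 → 20 → 4 → 16 → 37 → 58 → 89 → 145  — not happy
868: 868 → 164 → 53 → 34 → 25 → 29 → 85 → 89 → 145 → 42 → 20 → 4 → 16 → 37 → 58 → 89  — not happy
869: 869 → 181 → 66 → 72 → 53 → 34 → 25 → 29 → 85 → 89 → 145 → 42 → 20 → 4 → 16 → 37 → 58 → 89  — not happy
870: 870 → 113 → 11 → 2 → 4 → 16 → 37 → 58 → 89 → 145 → 42 → 20 → 4  — not happy
happy: 863

1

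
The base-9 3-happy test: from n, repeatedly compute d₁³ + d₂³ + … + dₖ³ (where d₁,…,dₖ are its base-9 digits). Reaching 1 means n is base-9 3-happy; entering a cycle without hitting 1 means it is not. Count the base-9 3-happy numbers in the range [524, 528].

1

524: 524 → 288 → 152 → 856 → 128 → 134 → 638 → 1198 → 470 → 476 → 980 → 540 → 432 → 152  — not base-9 3-happy
525: 525 → 307 → 371 → 197 → 547 → 775 → 127 → 127  — not base-9 3-happy
526: 526 → 344 → 80 → 1024 → 496 → 218 → 232 → 694 → 638 → 1198 → 470 → 476 → 980 → 540 → 432 → 152 → 856 → 128 → 134 → 638  — not base-9 3-happy
527: 527 → 405 → 125 → 577 → 345 → 99 → 9 → 1  — base-9 3-happy
528: 528 → 496 → 218 → 232 → 694 → 638 → 1198 → 470 → 476 → 980 → 540 → 432 → 152 → 856 → 128 → 134 → 638  — not base-9 3-happy
base-9 3-happy: 527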